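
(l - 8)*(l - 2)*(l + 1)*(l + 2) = l^4 - 7*l^3 - 12*l^2 + 28*l + 32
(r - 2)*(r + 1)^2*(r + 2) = r^4 + 2*r^3 - 3*r^2 - 8*r - 4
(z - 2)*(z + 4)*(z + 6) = z^3 + 8*z^2 + 4*z - 48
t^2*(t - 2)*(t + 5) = t^4 + 3*t^3 - 10*t^2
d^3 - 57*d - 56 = (d - 8)*(d + 1)*(d + 7)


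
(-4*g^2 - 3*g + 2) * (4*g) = -16*g^3 - 12*g^2 + 8*g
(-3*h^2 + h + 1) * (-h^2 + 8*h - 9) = 3*h^4 - 25*h^3 + 34*h^2 - h - 9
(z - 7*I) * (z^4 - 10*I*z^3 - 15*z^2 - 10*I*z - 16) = z^5 - 17*I*z^4 - 85*z^3 + 95*I*z^2 - 86*z + 112*I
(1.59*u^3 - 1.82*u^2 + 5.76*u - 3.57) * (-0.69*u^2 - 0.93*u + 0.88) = -1.0971*u^5 - 0.2229*u^4 - 0.8826*u^3 - 4.4951*u^2 + 8.3889*u - 3.1416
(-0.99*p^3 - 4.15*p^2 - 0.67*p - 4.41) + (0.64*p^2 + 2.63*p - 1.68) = -0.99*p^3 - 3.51*p^2 + 1.96*p - 6.09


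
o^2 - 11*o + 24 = (o - 8)*(o - 3)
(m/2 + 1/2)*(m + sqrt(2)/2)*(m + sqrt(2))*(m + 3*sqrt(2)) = m^4/2 + m^3/2 + 9*sqrt(2)*m^3/4 + 9*sqrt(2)*m^2/4 + 5*m^2 + 3*sqrt(2)*m/2 + 5*m + 3*sqrt(2)/2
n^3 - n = n*(n - 1)*(n + 1)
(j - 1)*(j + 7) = j^2 + 6*j - 7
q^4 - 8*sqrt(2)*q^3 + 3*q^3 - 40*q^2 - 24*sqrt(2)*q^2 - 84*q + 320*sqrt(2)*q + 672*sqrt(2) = (q - 6)*(q + 2)*(q + 7)*(q - 8*sqrt(2))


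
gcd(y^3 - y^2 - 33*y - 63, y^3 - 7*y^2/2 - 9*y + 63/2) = y + 3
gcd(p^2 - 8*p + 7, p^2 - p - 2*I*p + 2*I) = p - 1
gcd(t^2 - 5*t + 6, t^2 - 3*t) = t - 3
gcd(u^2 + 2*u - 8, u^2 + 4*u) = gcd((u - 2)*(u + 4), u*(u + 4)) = u + 4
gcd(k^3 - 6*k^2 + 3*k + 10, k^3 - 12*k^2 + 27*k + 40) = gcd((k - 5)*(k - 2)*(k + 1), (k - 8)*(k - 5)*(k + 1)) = k^2 - 4*k - 5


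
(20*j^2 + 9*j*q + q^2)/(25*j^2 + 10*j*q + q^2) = (4*j + q)/(5*j + q)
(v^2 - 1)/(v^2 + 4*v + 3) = (v - 1)/(v + 3)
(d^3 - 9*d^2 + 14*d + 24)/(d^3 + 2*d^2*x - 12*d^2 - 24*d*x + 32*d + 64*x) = (d^2 - 5*d - 6)/(d^2 + 2*d*x - 8*d - 16*x)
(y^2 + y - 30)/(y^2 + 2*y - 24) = (y - 5)/(y - 4)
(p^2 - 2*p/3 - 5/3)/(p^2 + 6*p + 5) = (p - 5/3)/(p + 5)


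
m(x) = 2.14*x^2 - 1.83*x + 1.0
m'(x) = 4.28*x - 1.83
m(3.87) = 25.97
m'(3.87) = 14.73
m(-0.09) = 1.18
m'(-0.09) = -2.22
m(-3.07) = 26.79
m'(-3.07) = -14.97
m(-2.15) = 14.83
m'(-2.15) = -11.03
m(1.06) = 1.46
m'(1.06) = 2.71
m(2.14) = 6.88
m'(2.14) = 7.33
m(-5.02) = 64.12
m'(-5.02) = -23.32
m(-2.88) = 24.02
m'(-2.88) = -14.16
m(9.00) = 157.87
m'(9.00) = 36.69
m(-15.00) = 509.95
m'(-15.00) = -66.03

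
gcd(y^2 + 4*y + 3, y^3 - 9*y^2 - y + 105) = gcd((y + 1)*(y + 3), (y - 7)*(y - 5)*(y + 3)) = y + 3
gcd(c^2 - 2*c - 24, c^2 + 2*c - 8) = c + 4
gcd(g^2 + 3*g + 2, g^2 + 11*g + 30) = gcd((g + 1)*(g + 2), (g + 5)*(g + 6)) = 1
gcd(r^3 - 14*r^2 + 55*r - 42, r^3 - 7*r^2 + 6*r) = r^2 - 7*r + 6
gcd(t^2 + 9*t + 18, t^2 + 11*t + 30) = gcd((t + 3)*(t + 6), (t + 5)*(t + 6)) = t + 6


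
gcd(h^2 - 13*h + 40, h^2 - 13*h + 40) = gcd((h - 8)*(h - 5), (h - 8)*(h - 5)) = h^2 - 13*h + 40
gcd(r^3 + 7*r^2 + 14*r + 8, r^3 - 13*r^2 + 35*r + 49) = r + 1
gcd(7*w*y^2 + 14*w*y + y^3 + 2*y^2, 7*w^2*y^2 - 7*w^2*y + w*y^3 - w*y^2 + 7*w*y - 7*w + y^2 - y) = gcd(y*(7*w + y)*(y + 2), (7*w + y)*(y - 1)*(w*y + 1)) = 7*w + y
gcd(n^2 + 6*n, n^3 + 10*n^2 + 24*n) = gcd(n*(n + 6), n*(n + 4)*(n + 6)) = n^2 + 6*n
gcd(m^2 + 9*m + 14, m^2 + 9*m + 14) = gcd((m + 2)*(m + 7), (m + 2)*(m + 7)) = m^2 + 9*m + 14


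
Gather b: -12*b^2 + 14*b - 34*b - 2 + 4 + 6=-12*b^2 - 20*b + 8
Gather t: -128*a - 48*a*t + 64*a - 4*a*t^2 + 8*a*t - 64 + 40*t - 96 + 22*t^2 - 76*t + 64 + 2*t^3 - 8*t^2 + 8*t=-64*a + 2*t^3 + t^2*(14 - 4*a) + t*(-40*a - 28) - 96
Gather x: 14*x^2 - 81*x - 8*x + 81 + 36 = 14*x^2 - 89*x + 117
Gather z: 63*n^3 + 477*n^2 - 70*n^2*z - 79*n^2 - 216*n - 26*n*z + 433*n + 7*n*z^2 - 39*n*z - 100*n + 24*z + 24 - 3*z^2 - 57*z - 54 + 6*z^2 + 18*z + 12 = 63*n^3 + 398*n^2 + 117*n + z^2*(7*n + 3) + z*(-70*n^2 - 65*n - 15) - 18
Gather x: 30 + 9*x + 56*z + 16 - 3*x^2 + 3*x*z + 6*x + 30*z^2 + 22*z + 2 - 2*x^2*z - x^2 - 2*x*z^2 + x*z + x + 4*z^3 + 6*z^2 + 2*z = x^2*(-2*z - 4) + x*(-2*z^2 + 4*z + 16) + 4*z^3 + 36*z^2 + 80*z + 48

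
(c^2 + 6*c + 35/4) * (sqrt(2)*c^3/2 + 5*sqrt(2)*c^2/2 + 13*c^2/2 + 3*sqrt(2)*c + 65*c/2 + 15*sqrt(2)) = sqrt(2)*c^5/2 + 13*c^4/2 + 11*sqrt(2)*c^4/2 + 179*sqrt(2)*c^3/8 + 143*c^3/2 + 439*sqrt(2)*c^2/8 + 2015*c^2/8 + 465*sqrt(2)*c/4 + 2275*c/8 + 525*sqrt(2)/4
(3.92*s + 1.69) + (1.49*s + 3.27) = 5.41*s + 4.96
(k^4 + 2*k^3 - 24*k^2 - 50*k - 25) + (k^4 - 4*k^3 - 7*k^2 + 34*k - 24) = 2*k^4 - 2*k^3 - 31*k^2 - 16*k - 49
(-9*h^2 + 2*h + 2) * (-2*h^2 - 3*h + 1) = 18*h^4 + 23*h^3 - 19*h^2 - 4*h + 2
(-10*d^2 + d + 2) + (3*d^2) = -7*d^2 + d + 2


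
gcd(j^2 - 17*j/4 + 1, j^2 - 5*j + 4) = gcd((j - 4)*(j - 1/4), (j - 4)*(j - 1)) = j - 4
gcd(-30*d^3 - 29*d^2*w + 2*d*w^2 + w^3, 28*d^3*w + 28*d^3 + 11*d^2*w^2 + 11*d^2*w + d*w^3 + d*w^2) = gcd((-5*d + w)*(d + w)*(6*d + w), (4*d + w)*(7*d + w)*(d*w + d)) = 1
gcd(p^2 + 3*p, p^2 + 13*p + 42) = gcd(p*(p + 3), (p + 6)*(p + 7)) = 1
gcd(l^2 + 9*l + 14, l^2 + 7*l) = l + 7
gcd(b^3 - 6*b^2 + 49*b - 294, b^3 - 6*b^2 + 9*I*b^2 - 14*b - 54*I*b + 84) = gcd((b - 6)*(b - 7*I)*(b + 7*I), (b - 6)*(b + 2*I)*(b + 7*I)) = b^2 + b*(-6 + 7*I) - 42*I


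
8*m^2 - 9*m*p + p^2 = (-8*m + p)*(-m + p)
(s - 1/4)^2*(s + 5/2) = s^3 + 2*s^2 - 19*s/16 + 5/32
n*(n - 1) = n^2 - n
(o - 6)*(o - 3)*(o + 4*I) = o^3 - 9*o^2 + 4*I*o^2 + 18*o - 36*I*o + 72*I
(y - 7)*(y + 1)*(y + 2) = y^3 - 4*y^2 - 19*y - 14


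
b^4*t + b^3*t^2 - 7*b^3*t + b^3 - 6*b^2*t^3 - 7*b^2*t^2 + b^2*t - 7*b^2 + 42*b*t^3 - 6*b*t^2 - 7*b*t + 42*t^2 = (b - 7)*(b - 2*t)*(b + 3*t)*(b*t + 1)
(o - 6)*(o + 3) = o^2 - 3*o - 18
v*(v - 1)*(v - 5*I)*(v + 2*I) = v^4 - v^3 - 3*I*v^3 + 10*v^2 + 3*I*v^2 - 10*v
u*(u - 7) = u^2 - 7*u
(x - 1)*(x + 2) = x^2 + x - 2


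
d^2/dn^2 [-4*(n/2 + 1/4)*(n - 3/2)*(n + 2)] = -12*n - 4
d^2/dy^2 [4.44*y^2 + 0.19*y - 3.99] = 8.88000000000000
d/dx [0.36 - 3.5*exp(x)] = -3.5*exp(x)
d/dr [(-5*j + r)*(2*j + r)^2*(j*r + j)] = j*(2*j + r)*(-(2*j + r)*(5*j - r) + (2*j + r)*(r + 1) - 2*(5*j - r)*(r + 1))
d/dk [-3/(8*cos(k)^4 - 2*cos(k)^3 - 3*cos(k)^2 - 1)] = 6*(-16*cos(k)^2 + 3*cos(k) + 3)*sin(k)*cos(k)/(-8*cos(k)^4 + 2*cos(k)^3 + 3*cos(k)^2 + 1)^2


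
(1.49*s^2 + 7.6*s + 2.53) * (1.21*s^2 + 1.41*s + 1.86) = 1.8029*s^4 + 11.2969*s^3 + 16.5487*s^2 + 17.7033*s + 4.7058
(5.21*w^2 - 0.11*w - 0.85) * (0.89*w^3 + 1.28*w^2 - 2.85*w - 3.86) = 4.6369*w^5 + 6.5709*w^4 - 15.7458*w^3 - 20.8851*w^2 + 2.8471*w + 3.281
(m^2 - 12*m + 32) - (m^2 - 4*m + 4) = 28 - 8*m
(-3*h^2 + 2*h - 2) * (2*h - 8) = -6*h^3 + 28*h^2 - 20*h + 16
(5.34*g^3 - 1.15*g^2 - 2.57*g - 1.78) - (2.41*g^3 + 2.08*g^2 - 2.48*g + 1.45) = 2.93*g^3 - 3.23*g^2 - 0.0899999999999999*g - 3.23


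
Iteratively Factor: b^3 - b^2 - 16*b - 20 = (b + 2)*(b^2 - 3*b - 10) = (b + 2)^2*(b - 5)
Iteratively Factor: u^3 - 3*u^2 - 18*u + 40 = (u - 2)*(u^2 - u - 20) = (u - 2)*(u + 4)*(u - 5)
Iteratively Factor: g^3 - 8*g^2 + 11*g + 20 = (g + 1)*(g^2 - 9*g + 20) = (g - 5)*(g + 1)*(g - 4)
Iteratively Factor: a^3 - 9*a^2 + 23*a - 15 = (a - 3)*(a^2 - 6*a + 5) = (a - 5)*(a - 3)*(a - 1)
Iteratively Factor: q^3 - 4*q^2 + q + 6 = (q - 2)*(q^2 - 2*q - 3) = (q - 2)*(q + 1)*(q - 3)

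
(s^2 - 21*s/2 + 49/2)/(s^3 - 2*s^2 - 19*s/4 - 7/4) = 2*(s - 7)/(2*s^2 + 3*s + 1)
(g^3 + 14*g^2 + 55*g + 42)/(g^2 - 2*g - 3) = (g^2 + 13*g + 42)/(g - 3)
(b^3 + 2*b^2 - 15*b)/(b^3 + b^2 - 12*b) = (b + 5)/(b + 4)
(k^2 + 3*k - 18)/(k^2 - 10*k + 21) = (k + 6)/(k - 7)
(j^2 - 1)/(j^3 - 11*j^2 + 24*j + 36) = (j - 1)/(j^2 - 12*j + 36)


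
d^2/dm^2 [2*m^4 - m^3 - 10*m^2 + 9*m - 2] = 24*m^2 - 6*m - 20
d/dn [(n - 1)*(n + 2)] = 2*n + 1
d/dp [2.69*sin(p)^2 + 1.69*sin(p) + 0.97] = (5.38*sin(p) + 1.69)*cos(p)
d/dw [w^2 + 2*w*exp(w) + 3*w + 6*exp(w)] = 2*w*exp(w) + 2*w + 8*exp(w) + 3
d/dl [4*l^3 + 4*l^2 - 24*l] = 12*l^2 + 8*l - 24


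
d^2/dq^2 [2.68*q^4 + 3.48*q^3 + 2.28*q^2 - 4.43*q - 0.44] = 32.16*q^2 + 20.88*q + 4.56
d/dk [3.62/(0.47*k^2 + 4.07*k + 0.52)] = (-3.4028*k - 14.7334)/(0.47*k^2 + 4.07*k + 0.52)^2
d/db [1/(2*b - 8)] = -1/(2*(b - 4)^2)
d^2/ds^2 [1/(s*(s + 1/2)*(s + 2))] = 4*(24*s^4 + 80*s^3 + 87*s^2 + 30*s + 4)/(s^3*(8*s^6 + 60*s^5 + 174*s^4 + 245*s^3 + 174*s^2 + 60*s + 8))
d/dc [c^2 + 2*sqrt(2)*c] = 2*c + 2*sqrt(2)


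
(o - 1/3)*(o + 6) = o^2 + 17*o/3 - 2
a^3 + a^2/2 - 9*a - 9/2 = (a - 3)*(a + 1/2)*(a + 3)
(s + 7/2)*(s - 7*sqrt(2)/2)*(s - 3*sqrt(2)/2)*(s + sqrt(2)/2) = s^4 - 9*sqrt(2)*s^3/2 + 7*s^3/2 - 63*sqrt(2)*s^2/4 + 11*s^2/2 + 21*sqrt(2)*s/4 + 77*s/4 + 147*sqrt(2)/8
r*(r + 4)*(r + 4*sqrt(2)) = r^3 + 4*r^2 + 4*sqrt(2)*r^2 + 16*sqrt(2)*r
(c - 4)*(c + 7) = c^2 + 3*c - 28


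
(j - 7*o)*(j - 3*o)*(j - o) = j^3 - 11*j^2*o + 31*j*o^2 - 21*o^3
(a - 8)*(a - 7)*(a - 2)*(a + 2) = a^4 - 15*a^3 + 52*a^2 + 60*a - 224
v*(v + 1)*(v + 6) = v^3 + 7*v^2 + 6*v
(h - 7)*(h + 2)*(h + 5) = h^3 - 39*h - 70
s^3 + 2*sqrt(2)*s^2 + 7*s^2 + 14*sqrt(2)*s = s*(s + 7)*(s + 2*sqrt(2))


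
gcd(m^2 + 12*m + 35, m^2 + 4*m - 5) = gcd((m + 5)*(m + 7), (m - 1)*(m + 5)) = m + 5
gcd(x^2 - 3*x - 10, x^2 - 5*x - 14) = x + 2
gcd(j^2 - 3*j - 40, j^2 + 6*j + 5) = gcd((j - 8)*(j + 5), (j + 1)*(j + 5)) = j + 5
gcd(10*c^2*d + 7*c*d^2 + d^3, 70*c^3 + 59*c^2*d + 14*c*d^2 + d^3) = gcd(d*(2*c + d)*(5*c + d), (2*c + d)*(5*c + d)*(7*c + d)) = 10*c^2 + 7*c*d + d^2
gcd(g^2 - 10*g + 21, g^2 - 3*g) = g - 3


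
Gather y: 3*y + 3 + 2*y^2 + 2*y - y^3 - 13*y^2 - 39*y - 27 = -y^3 - 11*y^2 - 34*y - 24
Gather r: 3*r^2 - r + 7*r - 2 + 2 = 3*r^2 + 6*r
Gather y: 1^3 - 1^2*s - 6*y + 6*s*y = -s + y*(6*s - 6) + 1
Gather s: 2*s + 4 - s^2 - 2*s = 4 - s^2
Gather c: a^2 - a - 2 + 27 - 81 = a^2 - a - 56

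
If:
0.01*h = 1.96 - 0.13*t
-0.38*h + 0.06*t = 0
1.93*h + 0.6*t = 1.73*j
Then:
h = 2.35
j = 7.79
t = 14.90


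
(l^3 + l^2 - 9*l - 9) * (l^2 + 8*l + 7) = l^5 + 9*l^4 + 6*l^3 - 74*l^2 - 135*l - 63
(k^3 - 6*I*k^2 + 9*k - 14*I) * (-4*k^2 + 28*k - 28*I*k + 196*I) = -4*k^5 + 28*k^4 - 4*I*k^4 - 204*k^3 + 28*I*k^3 + 1428*k^2 - 196*I*k^2 - 392*k + 1372*I*k + 2744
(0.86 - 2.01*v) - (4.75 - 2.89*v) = 0.88*v - 3.89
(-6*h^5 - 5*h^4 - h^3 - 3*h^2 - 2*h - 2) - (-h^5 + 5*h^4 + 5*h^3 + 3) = -5*h^5 - 10*h^4 - 6*h^3 - 3*h^2 - 2*h - 5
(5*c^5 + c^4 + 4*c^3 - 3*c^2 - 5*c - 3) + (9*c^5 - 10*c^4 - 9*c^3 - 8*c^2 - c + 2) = 14*c^5 - 9*c^4 - 5*c^3 - 11*c^2 - 6*c - 1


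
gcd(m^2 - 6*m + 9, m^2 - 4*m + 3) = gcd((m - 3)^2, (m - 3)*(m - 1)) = m - 3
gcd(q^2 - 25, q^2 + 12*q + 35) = q + 5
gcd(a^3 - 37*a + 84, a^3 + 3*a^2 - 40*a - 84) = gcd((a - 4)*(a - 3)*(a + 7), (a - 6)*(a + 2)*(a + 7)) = a + 7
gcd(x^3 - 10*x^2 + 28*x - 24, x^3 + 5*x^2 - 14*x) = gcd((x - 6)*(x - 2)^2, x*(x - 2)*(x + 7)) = x - 2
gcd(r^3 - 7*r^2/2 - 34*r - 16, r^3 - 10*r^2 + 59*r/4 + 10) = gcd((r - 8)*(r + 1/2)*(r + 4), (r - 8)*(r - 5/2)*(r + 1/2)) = r^2 - 15*r/2 - 4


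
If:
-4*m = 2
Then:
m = -1/2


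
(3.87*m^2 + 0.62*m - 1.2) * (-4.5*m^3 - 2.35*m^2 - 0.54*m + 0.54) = -17.415*m^5 - 11.8845*m^4 + 1.8532*m^3 + 4.575*m^2 + 0.9828*m - 0.648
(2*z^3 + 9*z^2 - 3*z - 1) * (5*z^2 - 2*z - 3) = 10*z^5 + 41*z^4 - 39*z^3 - 26*z^2 + 11*z + 3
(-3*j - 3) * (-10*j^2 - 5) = 30*j^3 + 30*j^2 + 15*j + 15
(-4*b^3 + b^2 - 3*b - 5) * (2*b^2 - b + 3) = -8*b^5 + 6*b^4 - 19*b^3 - 4*b^2 - 4*b - 15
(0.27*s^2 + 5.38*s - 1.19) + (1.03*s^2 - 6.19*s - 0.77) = 1.3*s^2 - 0.81*s - 1.96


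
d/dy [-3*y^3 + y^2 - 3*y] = -9*y^2 + 2*y - 3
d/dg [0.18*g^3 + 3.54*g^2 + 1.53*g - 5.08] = 0.54*g^2 + 7.08*g + 1.53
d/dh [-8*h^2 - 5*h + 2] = -16*h - 5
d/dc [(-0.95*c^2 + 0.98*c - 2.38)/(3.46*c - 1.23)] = (-3.287*c^2 + 2.337*c + 7.0294)/(11.9716*c^2 - 8.5116*c + 1.5129)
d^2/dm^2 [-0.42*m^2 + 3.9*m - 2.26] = -0.840000000000000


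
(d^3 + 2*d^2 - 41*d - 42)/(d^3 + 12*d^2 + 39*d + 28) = (d - 6)/(d + 4)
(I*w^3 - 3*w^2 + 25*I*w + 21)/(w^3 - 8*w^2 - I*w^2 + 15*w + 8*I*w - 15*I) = (I*w^2 - 4*w + 21*I)/(w^2 - 8*w + 15)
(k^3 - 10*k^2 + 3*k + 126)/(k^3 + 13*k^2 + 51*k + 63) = (k^2 - 13*k + 42)/(k^2 + 10*k + 21)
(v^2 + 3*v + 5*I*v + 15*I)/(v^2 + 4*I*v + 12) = (v^2 + v*(3 + 5*I) + 15*I)/(v^2 + 4*I*v + 12)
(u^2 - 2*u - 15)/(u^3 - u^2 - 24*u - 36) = (u - 5)/(u^2 - 4*u - 12)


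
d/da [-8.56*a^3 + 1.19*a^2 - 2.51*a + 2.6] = -25.68*a^2 + 2.38*a - 2.51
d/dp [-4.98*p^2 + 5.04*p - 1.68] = 5.04 - 9.96*p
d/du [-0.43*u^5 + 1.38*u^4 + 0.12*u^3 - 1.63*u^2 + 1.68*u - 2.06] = -2.15*u^4 + 5.52*u^3 + 0.36*u^2 - 3.26*u + 1.68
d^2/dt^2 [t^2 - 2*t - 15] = 2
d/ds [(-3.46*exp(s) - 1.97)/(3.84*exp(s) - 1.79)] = 13.7582*exp(s)/(3.84*exp(s) - 1.79)^2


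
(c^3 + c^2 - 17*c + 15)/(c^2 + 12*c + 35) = (c^2 - 4*c + 3)/(c + 7)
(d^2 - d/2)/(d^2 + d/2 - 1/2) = d/(d + 1)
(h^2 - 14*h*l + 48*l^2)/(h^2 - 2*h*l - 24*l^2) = (h - 8*l)/(h + 4*l)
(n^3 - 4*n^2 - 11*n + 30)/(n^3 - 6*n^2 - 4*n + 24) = (n^2 - 2*n - 15)/(n^2 - 4*n - 12)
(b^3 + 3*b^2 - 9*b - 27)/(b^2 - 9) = b + 3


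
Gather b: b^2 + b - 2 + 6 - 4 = b^2 + b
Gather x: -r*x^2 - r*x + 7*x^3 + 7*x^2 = -r*x + 7*x^3 + x^2*(7 - r)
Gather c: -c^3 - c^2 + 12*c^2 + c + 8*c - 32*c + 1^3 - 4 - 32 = -c^3 + 11*c^2 - 23*c - 35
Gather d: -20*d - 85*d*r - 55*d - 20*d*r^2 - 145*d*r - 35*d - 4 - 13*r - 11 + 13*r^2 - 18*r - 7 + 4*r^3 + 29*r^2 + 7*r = d*(-20*r^2 - 230*r - 110) + 4*r^3 + 42*r^2 - 24*r - 22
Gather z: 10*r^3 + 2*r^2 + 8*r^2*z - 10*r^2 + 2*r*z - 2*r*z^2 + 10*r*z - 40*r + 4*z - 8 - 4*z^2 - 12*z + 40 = 10*r^3 - 8*r^2 - 40*r + z^2*(-2*r - 4) + z*(8*r^2 + 12*r - 8) + 32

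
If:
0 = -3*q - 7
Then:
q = -7/3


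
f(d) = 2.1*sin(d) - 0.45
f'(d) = 2.1*cos(d)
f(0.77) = 1.01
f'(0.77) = 1.51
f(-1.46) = -2.54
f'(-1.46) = 0.23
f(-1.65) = -2.54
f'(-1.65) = -0.17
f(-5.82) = 0.49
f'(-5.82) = 1.88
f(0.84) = 1.11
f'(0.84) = 1.40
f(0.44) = 0.44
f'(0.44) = 1.90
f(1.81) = 1.59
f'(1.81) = -0.50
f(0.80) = 1.06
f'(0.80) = 1.46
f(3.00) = -0.15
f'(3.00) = -2.08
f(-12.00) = 0.68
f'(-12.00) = 1.77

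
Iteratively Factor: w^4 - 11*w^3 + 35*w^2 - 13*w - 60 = (w - 3)*(w^3 - 8*w^2 + 11*w + 20) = (w - 5)*(w - 3)*(w^2 - 3*w - 4) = (w - 5)*(w - 3)*(w + 1)*(w - 4)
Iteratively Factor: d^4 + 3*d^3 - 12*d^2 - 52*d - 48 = (d + 2)*(d^3 + d^2 - 14*d - 24) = (d - 4)*(d + 2)*(d^2 + 5*d + 6) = (d - 4)*(d + 2)*(d + 3)*(d + 2)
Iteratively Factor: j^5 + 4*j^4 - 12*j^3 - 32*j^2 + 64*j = (j)*(j^4 + 4*j^3 - 12*j^2 - 32*j + 64) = j*(j - 2)*(j^3 + 6*j^2 - 32) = j*(j - 2)*(j + 4)*(j^2 + 2*j - 8) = j*(j - 2)*(j + 4)^2*(j - 2)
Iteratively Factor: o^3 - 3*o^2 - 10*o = (o + 2)*(o^2 - 5*o) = o*(o + 2)*(o - 5)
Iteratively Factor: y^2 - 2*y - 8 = (y - 4)*(y + 2)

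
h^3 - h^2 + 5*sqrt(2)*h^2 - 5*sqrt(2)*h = h*(h - 1)*(h + 5*sqrt(2))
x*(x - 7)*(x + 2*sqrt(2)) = x^3 - 7*x^2 + 2*sqrt(2)*x^2 - 14*sqrt(2)*x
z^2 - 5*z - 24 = (z - 8)*(z + 3)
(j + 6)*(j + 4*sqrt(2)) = j^2 + 4*sqrt(2)*j + 6*j + 24*sqrt(2)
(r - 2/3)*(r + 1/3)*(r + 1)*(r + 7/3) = r^4 + 3*r^3 + r^2 - 41*r/27 - 14/27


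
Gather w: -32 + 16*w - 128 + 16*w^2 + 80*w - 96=16*w^2 + 96*w - 256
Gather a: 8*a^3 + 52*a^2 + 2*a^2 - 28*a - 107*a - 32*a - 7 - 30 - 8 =8*a^3 + 54*a^2 - 167*a - 45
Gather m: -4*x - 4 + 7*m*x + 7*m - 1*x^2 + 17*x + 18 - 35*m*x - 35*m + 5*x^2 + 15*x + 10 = m*(-28*x - 28) + 4*x^2 + 28*x + 24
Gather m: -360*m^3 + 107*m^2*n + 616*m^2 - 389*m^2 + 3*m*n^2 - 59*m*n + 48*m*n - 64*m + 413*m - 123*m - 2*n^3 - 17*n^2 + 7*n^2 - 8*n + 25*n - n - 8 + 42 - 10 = -360*m^3 + m^2*(107*n + 227) + m*(3*n^2 - 11*n + 226) - 2*n^3 - 10*n^2 + 16*n + 24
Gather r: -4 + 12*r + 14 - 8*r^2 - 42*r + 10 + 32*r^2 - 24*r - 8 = 24*r^2 - 54*r + 12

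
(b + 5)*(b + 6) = b^2 + 11*b + 30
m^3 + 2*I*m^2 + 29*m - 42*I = (m - 3*I)*(m - 2*I)*(m + 7*I)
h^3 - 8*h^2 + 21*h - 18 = (h - 3)^2*(h - 2)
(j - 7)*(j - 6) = j^2 - 13*j + 42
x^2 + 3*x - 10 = (x - 2)*(x + 5)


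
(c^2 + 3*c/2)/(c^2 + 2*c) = (c + 3/2)/(c + 2)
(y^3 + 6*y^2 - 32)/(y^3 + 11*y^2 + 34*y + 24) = (y^2 + 2*y - 8)/(y^2 + 7*y + 6)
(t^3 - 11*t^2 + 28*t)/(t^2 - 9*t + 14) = t*(t - 4)/(t - 2)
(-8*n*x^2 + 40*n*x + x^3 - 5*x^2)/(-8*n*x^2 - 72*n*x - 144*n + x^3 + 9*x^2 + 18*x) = x*(x - 5)/(x^2 + 9*x + 18)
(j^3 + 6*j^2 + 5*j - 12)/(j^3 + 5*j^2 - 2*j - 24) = (j - 1)/(j - 2)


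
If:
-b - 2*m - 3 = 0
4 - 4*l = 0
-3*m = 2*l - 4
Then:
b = -13/3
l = 1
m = 2/3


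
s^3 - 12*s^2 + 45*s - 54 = (s - 6)*(s - 3)^2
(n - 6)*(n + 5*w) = n^2 + 5*n*w - 6*n - 30*w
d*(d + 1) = d^2 + d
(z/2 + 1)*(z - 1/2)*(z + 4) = z^3/2 + 11*z^2/4 + 5*z/2 - 2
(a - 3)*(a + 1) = a^2 - 2*a - 3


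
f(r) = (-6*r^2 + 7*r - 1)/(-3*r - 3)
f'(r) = (7 - 12*r)/(-3*r - 3) + 3*(-6*r^2 + 7*r - 1)/(-3*r - 3)^2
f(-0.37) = 2.33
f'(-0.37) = -9.76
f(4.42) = 5.37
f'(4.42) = 1.84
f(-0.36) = 2.24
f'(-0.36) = -9.39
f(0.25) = -0.10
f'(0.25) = -0.99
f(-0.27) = 1.52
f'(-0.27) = -6.76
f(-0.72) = 10.89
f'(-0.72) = -57.52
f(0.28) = -0.13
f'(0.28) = -0.85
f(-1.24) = -26.26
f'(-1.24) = -79.02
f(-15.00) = -34.67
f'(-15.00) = 1.98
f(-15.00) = -34.67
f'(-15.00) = 1.98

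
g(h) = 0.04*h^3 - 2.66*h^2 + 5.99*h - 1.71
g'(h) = 0.12*h^2 - 5.32*h + 5.99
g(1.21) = 1.71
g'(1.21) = -0.27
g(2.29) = -1.46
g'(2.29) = -5.56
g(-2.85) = -41.31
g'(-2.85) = 22.13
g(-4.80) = -96.17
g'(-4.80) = 34.29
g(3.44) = -10.95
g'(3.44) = -10.89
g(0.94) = 1.60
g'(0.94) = 1.10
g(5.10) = -35.04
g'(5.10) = -18.02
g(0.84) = 1.47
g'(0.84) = 1.61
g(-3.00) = -44.70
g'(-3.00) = 23.03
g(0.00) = -1.71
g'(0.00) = 5.99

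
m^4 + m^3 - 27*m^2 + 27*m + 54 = (m - 3)^2*(m + 1)*(m + 6)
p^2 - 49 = (p - 7)*(p + 7)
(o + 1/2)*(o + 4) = o^2 + 9*o/2 + 2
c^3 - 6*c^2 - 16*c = c*(c - 8)*(c + 2)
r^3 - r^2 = r^2*(r - 1)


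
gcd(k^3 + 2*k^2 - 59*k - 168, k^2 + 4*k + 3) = k + 3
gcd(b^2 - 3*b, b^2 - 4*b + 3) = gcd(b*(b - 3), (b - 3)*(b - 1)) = b - 3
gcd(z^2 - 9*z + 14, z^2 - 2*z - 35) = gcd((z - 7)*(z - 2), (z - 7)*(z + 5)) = z - 7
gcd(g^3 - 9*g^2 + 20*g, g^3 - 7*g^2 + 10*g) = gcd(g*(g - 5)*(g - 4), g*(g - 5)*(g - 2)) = g^2 - 5*g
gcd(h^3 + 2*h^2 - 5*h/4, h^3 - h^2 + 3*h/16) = h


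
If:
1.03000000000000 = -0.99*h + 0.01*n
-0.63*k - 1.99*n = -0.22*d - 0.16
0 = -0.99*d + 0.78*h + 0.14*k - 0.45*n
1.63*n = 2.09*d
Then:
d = -0.37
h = -1.05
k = 1.64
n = -0.48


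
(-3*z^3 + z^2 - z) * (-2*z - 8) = 6*z^4 + 22*z^3 - 6*z^2 + 8*z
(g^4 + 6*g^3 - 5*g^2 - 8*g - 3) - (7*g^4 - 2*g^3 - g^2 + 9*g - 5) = -6*g^4 + 8*g^3 - 4*g^2 - 17*g + 2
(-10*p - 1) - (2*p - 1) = -12*p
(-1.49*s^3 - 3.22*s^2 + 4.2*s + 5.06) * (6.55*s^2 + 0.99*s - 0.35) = -9.7595*s^5 - 22.5661*s^4 + 24.8437*s^3 + 38.428*s^2 + 3.5394*s - 1.771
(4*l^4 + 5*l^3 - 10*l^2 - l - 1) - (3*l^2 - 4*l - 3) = 4*l^4 + 5*l^3 - 13*l^2 + 3*l + 2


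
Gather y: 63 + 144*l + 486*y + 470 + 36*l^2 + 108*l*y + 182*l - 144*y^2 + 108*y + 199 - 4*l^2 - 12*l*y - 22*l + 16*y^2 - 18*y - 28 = 32*l^2 + 304*l - 128*y^2 + y*(96*l + 576) + 704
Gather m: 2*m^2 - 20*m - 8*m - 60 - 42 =2*m^2 - 28*m - 102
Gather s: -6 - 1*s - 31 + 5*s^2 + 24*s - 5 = 5*s^2 + 23*s - 42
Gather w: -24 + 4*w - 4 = 4*w - 28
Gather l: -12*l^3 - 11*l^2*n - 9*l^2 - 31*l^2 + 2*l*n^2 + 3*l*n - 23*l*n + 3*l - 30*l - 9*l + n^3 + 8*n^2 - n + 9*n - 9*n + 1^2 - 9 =-12*l^3 + l^2*(-11*n - 40) + l*(2*n^2 - 20*n - 36) + n^3 + 8*n^2 - n - 8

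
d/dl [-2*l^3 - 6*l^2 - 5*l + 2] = -6*l^2 - 12*l - 5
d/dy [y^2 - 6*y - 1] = 2*y - 6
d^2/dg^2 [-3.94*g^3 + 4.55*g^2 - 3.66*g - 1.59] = 9.1 - 23.64*g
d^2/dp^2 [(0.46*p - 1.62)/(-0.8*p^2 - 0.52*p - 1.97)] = (-(0.46*p - 1.62)*(1.6*p + 0.52)*(3.2*p + 1.04) + (2.208*p - 2.1136)*(0.8*p^2 + 0.52*p + 1.97))/(0.8*p^2 + 0.52*p + 1.97)^3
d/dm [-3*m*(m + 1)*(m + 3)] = -9*m^2 - 24*m - 9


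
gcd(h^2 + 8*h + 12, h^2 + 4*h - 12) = h + 6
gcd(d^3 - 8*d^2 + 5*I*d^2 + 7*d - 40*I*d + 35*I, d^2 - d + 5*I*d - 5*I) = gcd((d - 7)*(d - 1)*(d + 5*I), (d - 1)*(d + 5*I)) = d^2 + d*(-1 + 5*I) - 5*I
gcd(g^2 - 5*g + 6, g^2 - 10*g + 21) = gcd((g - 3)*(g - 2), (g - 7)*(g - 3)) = g - 3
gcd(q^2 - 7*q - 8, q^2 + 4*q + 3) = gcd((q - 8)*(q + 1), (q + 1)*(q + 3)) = q + 1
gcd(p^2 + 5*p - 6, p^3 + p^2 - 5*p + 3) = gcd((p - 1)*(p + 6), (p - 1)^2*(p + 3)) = p - 1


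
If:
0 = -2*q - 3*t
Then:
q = -3*t/2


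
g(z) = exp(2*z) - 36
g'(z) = 2*exp(2*z)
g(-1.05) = -35.88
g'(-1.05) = 0.24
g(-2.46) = -35.99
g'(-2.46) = 0.01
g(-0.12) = -35.21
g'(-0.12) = 1.57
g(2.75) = 208.69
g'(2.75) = 489.38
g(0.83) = -30.74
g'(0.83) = 10.52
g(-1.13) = -35.90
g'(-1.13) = 0.21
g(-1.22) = -35.91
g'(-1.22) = 0.17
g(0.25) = -34.35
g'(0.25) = 3.30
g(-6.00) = -36.00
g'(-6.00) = 0.00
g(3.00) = 367.43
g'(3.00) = 806.86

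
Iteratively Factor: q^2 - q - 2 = (q - 2)*(q + 1)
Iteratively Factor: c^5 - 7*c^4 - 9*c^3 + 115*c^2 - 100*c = (c + 4)*(c^4 - 11*c^3 + 35*c^2 - 25*c) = (c - 1)*(c + 4)*(c^3 - 10*c^2 + 25*c) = c*(c - 1)*(c + 4)*(c^2 - 10*c + 25) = c*(c - 5)*(c - 1)*(c + 4)*(c - 5)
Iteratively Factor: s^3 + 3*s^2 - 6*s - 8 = (s + 1)*(s^2 + 2*s - 8) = (s - 2)*(s + 1)*(s + 4)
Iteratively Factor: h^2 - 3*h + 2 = (h - 2)*(h - 1)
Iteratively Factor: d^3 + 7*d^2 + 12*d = (d)*(d^2 + 7*d + 12) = d*(d + 4)*(d + 3)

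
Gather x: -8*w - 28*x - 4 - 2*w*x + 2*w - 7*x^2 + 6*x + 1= -6*w - 7*x^2 + x*(-2*w - 22) - 3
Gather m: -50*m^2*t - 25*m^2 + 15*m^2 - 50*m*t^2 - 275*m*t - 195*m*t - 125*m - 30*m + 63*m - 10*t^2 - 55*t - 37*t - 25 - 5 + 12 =m^2*(-50*t - 10) + m*(-50*t^2 - 470*t - 92) - 10*t^2 - 92*t - 18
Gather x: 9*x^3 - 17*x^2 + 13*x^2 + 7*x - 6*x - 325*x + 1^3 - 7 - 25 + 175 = 9*x^3 - 4*x^2 - 324*x + 144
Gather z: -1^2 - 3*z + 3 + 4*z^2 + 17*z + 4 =4*z^2 + 14*z + 6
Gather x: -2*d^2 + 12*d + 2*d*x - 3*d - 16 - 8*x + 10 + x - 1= -2*d^2 + 9*d + x*(2*d - 7) - 7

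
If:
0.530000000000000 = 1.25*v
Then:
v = 0.42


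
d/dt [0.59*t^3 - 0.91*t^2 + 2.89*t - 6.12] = 1.77*t^2 - 1.82*t + 2.89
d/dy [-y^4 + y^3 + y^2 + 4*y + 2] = -4*y^3 + 3*y^2 + 2*y + 4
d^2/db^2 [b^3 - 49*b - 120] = 6*b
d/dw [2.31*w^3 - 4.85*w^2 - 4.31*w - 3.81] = 6.93*w^2 - 9.7*w - 4.31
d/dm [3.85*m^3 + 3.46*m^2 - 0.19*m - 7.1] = 11.55*m^2 + 6.92*m - 0.19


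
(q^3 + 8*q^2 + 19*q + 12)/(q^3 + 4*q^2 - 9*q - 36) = (q + 1)/(q - 3)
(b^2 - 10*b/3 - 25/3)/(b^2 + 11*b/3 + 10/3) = (b - 5)/(b + 2)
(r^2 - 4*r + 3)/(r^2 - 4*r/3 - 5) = 3*(r - 1)/(3*r + 5)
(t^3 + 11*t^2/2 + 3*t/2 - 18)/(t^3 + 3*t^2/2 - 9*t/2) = (t + 4)/t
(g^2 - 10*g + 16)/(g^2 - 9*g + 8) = (g - 2)/(g - 1)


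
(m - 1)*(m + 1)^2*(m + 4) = m^4 + 5*m^3 + 3*m^2 - 5*m - 4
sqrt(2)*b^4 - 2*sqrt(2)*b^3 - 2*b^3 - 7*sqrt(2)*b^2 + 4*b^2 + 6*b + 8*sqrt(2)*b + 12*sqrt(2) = (b - 3)*(b - 2*sqrt(2))*(b + sqrt(2))*(sqrt(2)*b + sqrt(2))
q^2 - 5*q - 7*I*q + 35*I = (q - 5)*(q - 7*I)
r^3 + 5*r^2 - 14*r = r*(r - 2)*(r + 7)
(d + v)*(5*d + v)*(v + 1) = 5*d^2*v + 5*d^2 + 6*d*v^2 + 6*d*v + v^3 + v^2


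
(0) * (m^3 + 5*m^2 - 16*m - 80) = 0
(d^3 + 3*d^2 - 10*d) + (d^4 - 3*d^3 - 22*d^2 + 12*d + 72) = d^4 - 2*d^3 - 19*d^2 + 2*d + 72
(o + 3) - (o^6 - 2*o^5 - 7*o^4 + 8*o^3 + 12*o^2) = -o^6 + 2*o^5 + 7*o^4 - 8*o^3 - 12*o^2 + o + 3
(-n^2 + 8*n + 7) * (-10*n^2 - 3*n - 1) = 10*n^4 - 77*n^3 - 93*n^2 - 29*n - 7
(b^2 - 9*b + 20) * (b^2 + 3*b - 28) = b^4 - 6*b^3 - 35*b^2 + 312*b - 560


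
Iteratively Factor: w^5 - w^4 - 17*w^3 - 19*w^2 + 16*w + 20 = (w - 5)*(w^4 + 4*w^3 + 3*w^2 - 4*w - 4) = (w - 5)*(w - 1)*(w^3 + 5*w^2 + 8*w + 4) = (w - 5)*(w - 1)*(w + 1)*(w^2 + 4*w + 4) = (w - 5)*(w - 1)*(w + 1)*(w + 2)*(w + 2)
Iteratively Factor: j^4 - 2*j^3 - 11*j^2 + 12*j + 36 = (j + 2)*(j^3 - 4*j^2 - 3*j + 18) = (j - 3)*(j + 2)*(j^2 - j - 6) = (j - 3)*(j + 2)^2*(j - 3)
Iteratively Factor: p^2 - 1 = (p - 1)*(p + 1)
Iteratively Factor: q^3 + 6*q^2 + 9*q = (q + 3)*(q^2 + 3*q) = (q + 3)^2*(q)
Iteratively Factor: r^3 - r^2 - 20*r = (r)*(r^2 - r - 20) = r*(r - 5)*(r + 4)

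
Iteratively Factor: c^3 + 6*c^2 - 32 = (c + 4)*(c^2 + 2*c - 8) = (c - 2)*(c + 4)*(c + 4)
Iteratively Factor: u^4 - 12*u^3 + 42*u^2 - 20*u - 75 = (u - 3)*(u^3 - 9*u^2 + 15*u + 25) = (u - 3)*(u + 1)*(u^2 - 10*u + 25) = (u - 5)*(u - 3)*(u + 1)*(u - 5)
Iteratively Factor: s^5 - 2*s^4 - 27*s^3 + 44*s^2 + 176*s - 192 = (s - 1)*(s^4 - s^3 - 28*s^2 + 16*s + 192) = (s - 4)*(s - 1)*(s^3 + 3*s^2 - 16*s - 48) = (s - 4)*(s - 1)*(s + 4)*(s^2 - s - 12) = (s - 4)^2*(s - 1)*(s + 4)*(s + 3)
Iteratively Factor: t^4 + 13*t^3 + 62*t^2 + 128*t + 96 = (t + 4)*(t^3 + 9*t^2 + 26*t + 24) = (t + 2)*(t + 4)*(t^2 + 7*t + 12) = (t + 2)*(t + 4)^2*(t + 3)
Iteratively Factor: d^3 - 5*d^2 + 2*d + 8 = (d - 2)*(d^2 - 3*d - 4) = (d - 4)*(d - 2)*(d + 1)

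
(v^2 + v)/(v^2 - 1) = v/(v - 1)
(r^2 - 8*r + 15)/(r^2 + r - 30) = (r - 3)/(r + 6)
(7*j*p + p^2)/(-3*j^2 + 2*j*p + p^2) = p*(7*j + p)/(-3*j^2 + 2*j*p + p^2)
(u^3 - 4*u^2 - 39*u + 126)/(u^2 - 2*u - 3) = (u^2 - u - 42)/(u + 1)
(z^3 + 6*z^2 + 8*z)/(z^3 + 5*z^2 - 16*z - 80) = z*(z + 2)/(z^2 + z - 20)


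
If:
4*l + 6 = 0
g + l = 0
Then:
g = 3/2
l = -3/2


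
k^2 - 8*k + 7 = (k - 7)*(k - 1)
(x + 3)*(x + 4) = x^2 + 7*x + 12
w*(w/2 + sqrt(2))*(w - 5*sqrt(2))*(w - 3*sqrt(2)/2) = w^4/2 - 9*sqrt(2)*w^3/4 - 11*w^2/2 + 15*sqrt(2)*w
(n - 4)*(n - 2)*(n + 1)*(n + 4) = n^4 - n^3 - 18*n^2 + 16*n + 32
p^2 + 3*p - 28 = (p - 4)*(p + 7)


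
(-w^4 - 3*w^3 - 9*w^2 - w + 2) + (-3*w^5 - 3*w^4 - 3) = -3*w^5 - 4*w^4 - 3*w^3 - 9*w^2 - w - 1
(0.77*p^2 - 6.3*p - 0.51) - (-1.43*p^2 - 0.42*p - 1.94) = 2.2*p^2 - 5.88*p + 1.43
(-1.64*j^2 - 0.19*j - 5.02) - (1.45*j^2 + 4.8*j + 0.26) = -3.09*j^2 - 4.99*j - 5.28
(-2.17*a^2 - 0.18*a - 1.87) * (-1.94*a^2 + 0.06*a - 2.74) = 4.2098*a^4 + 0.219*a^3 + 9.5628*a^2 + 0.381*a + 5.1238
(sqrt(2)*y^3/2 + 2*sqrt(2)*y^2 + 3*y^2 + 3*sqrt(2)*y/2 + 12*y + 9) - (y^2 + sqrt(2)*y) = sqrt(2)*y^3/2 + 2*y^2 + 2*sqrt(2)*y^2 + sqrt(2)*y/2 + 12*y + 9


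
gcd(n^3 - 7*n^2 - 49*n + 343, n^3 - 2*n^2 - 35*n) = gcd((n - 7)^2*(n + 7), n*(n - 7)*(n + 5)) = n - 7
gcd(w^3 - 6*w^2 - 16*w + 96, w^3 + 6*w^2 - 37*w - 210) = w - 6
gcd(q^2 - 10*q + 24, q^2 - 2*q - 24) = q - 6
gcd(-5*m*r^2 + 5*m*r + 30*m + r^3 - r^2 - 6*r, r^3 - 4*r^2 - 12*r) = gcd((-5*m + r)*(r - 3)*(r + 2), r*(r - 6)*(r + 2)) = r + 2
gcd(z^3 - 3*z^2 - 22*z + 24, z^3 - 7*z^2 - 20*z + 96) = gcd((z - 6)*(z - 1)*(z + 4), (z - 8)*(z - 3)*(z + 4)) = z + 4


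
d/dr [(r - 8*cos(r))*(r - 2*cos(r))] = 10*r*sin(r) + 2*r - 16*sin(2*r) - 10*cos(r)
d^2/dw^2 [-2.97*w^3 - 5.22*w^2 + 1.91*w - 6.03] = -17.82*w - 10.44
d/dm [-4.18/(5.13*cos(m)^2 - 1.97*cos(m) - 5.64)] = (8.2346 - 42.8868*cos(m))*sin(m)/(-5.13*cos(m)^2 + 1.97*cos(m) + 5.64)^2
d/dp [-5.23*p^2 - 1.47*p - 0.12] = -10.46*p - 1.47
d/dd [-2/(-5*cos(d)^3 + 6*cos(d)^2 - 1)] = 6*(5*cos(d) - 4)*sin(d)*cos(d)/(5*cos(d)^3 - 6*cos(d)^2 + 1)^2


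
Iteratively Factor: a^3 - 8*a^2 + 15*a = (a - 3)*(a^2 - 5*a) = (a - 5)*(a - 3)*(a)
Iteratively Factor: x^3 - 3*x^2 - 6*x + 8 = (x + 2)*(x^2 - 5*x + 4) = (x - 4)*(x + 2)*(x - 1)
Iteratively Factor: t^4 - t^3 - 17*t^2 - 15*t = (t - 5)*(t^3 + 4*t^2 + 3*t) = (t - 5)*(t + 3)*(t^2 + t) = t*(t - 5)*(t + 3)*(t + 1)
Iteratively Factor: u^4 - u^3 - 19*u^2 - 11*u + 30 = (u + 3)*(u^3 - 4*u^2 - 7*u + 10) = (u + 2)*(u + 3)*(u^2 - 6*u + 5) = (u - 1)*(u + 2)*(u + 3)*(u - 5)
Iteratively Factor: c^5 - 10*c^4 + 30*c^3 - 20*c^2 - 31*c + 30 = (c + 1)*(c^4 - 11*c^3 + 41*c^2 - 61*c + 30) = (c - 1)*(c + 1)*(c^3 - 10*c^2 + 31*c - 30) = (c - 5)*(c - 1)*(c + 1)*(c^2 - 5*c + 6) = (c - 5)*(c - 3)*(c - 1)*(c + 1)*(c - 2)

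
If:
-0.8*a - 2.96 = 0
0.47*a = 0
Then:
No Solution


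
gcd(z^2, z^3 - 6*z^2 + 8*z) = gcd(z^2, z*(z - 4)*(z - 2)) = z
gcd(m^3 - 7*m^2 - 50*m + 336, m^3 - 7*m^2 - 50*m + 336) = m^3 - 7*m^2 - 50*m + 336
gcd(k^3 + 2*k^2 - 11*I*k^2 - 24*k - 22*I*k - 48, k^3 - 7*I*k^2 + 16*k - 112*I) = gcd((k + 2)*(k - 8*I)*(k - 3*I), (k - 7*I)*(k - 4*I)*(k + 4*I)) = 1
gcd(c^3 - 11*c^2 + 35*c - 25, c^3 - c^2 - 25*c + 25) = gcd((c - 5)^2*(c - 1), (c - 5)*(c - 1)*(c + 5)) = c^2 - 6*c + 5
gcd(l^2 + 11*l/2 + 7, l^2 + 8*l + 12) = l + 2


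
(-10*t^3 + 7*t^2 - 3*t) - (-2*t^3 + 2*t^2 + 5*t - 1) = -8*t^3 + 5*t^2 - 8*t + 1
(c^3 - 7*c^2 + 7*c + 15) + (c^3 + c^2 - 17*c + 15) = 2*c^3 - 6*c^2 - 10*c + 30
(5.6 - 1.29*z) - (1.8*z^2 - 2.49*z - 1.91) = -1.8*z^2 + 1.2*z + 7.51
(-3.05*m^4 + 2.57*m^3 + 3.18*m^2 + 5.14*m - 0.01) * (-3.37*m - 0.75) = 10.2785*m^5 - 6.3734*m^4 - 12.6441*m^3 - 19.7068*m^2 - 3.8213*m + 0.0075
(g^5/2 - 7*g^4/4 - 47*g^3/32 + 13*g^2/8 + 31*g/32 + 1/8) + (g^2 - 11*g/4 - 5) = g^5/2 - 7*g^4/4 - 47*g^3/32 + 21*g^2/8 - 57*g/32 - 39/8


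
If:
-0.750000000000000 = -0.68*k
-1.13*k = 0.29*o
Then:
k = 1.10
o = -4.30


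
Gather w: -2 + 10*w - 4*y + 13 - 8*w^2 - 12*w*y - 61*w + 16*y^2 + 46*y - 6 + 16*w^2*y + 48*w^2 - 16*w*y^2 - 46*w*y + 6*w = w^2*(16*y + 40) + w*(-16*y^2 - 58*y - 45) + 16*y^2 + 42*y + 5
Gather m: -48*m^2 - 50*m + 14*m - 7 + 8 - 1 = -48*m^2 - 36*m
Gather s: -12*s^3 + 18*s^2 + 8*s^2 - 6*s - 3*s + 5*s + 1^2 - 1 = -12*s^3 + 26*s^2 - 4*s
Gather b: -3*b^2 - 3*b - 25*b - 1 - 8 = -3*b^2 - 28*b - 9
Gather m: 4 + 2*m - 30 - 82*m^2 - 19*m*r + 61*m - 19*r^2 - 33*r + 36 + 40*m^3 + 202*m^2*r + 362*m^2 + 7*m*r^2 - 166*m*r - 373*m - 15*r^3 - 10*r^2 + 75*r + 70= 40*m^3 + m^2*(202*r + 280) + m*(7*r^2 - 185*r - 310) - 15*r^3 - 29*r^2 + 42*r + 80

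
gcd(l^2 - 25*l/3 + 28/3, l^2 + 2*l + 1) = 1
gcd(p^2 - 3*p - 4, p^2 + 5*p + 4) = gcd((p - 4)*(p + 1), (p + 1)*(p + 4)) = p + 1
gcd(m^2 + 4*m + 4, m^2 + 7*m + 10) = m + 2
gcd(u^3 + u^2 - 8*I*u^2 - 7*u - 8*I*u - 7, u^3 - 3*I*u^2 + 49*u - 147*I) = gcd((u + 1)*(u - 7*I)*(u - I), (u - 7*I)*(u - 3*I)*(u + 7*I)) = u - 7*I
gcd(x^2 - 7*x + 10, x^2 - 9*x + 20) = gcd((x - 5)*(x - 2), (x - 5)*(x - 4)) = x - 5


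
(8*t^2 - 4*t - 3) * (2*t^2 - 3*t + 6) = 16*t^4 - 32*t^3 + 54*t^2 - 15*t - 18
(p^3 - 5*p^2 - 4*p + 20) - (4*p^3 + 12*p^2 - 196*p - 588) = -3*p^3 - 17*p^2 + 192*p + 608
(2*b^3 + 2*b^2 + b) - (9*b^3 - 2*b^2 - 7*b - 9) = -7*b^3 + 4*b^2 + 8*b + 9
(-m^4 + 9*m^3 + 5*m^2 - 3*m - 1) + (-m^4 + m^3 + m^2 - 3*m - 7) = -2*m^4 + 10*m^3 + 6*m^2 - 6*m - 8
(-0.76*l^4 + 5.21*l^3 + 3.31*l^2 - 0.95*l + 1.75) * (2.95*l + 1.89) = -2.242*l^5 + 13.9331*l^4 + 19.6114*l^3 + 3.4534*l^2 + 3.367*l + 3.3075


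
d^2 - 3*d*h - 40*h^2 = (d - 8*h)*(d + 5*h)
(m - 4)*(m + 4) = m^2 - 16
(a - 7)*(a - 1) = a^2 - 8*a + 7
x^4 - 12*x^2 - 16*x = x*(x - 4)*(x + 2)^2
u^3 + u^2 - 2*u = u*(u - 1)*(u + 2)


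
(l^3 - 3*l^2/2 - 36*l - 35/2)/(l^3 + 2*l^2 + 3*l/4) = 2*(l^2 - 2*l - 35)/(l*(2*l + 3))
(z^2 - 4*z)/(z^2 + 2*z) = (z - 4)/(z + 2)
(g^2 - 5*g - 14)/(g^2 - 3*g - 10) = (g - 7)/(g - 5)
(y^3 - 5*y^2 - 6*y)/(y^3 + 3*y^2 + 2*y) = (y - 6)/(y + 2)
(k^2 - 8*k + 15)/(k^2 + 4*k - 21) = (k - 5)/(k + 7)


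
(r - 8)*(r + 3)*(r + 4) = r^3 - r^2 - 44*r - 96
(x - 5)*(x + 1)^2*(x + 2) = x^4 - x^3 - 15*x^2 - 23*x - 10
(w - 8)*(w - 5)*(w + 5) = w^3 - 8*w^2 - 25*w + 200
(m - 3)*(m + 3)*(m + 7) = m^3 + 7*m^2 - 9*m - 63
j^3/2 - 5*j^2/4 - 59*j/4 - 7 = (j/2 + 1/4)*(j - 7)*(j + 4)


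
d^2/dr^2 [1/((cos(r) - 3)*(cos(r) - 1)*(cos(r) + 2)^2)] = 2*(-62*(1 - cos(r)^2)^2 + 10*sin(r)^6 + 2*cos(r)^6 + 32*cos(r)^5 - 2*cos(r)^3 - 105*cos(r)^2 - 10*cos(r) + 83)/((cos(r) - 3)^3*(cos(r) - 1)^3*(cos(r) + 2)^4)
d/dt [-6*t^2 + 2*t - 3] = 2 - 12*t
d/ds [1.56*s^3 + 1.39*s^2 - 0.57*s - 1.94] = 4.68*s^2 + 2.78*s - 0.57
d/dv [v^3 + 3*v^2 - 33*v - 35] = 3*v^2 + 6*v - 33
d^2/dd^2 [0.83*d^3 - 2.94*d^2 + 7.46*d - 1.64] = 4.98*d - 5.88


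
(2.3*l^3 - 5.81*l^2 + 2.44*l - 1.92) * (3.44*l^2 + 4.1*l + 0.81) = 7.912*l^5 - 10.5564*l^4 - 13.5644*l^3 - 1.3069*l^2 - 5.8956*l - 1.5552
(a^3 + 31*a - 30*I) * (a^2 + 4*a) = a^5 + 4*a^4 + 31*a^3 + 124*a^2 - 30*I*a^2 - 120*I*a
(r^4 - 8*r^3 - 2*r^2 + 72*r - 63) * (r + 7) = r^5 - r^4 - 58*r^3 + 58*r^2 + 441*r - 441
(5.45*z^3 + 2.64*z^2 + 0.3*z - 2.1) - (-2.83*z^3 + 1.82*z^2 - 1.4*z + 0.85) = 8.28*z^3 + 0.82*z^2 + 1.7*z - 2.95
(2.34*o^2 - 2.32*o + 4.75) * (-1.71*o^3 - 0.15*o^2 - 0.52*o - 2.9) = -4.0014*o^5 + 3.6162*o^4 - 8.9913*o^3 - 6.2921*o^2 + 4.258*o - 13.775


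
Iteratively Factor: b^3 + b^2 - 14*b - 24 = (b - 4)*(b^2 + 5*b + 6) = (b - 4)*(b + 2)*(b + 3)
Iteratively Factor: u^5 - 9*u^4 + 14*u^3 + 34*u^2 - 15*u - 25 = (u - 1)*(u^4 - 8*u^3 + 6*u^2 + 40*u + 25) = (u - 5)*(u - 1)*(u^3 - 3*u^2 - 9*u - 5) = (u - 5)*(u - 1)*(u + 1)*(u^2 - 4*u - 5) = (u - 5)^2*(u - 1)*(u + 1)*(u + 1)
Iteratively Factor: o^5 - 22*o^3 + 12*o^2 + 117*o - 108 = (o + 3)*(o^4 - 3*o^3 - 13*o^2 + 51*o - 36) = (o - 1)*(o + 3)*(o^3 - 2*o^2 - 15*o + 36) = (o - 1)*(o + 3)*(o + 4)*(o^2 - 6*o + 9) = (o - 3)*(o - 1)*(o + 3)*(o + 4)*(o - 3)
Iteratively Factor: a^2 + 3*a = (a)*(a + 3)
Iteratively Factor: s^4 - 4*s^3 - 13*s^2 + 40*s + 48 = (s + 3)*(s^3 - 7*s^2 + 8*s + 16) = (s + 1)*(s + 3)*(s^2 - 8*s + 16) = (s - 4)*(s + 1)*(s + 3)*(s - 4)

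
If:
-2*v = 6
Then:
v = -3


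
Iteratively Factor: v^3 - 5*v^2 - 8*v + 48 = (v + 3)*(v^2 - 8*v + 16) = (v - 4)*(v + 3)*(v - 4)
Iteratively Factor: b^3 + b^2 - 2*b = (b)*(b^2 + b - 2) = b*(b + 2)*(b - 1)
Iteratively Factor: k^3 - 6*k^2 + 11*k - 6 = (k - 3)*(k^2 - 3*k + 2) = (k - 3)*(k - 1)*(k - 2)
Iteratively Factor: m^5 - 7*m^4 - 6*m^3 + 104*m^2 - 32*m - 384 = (m - 4)*(m^4 - 3*m^3 - 18*m^2 + 32*m + 96) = (m - 4)*(m + 2)*(m^3 - 5*m^2 - 8*m + 48) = (m - 4)*(m + 2)*(m + 3)*(m^2 - 8*m + 16) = (m - 4)^2*(m + 2)*(m + 3)*(m - 4)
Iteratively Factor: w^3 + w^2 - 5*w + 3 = (w - 1)*(w^2 + 2*w - 3) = (w - 1)^2*(w + 3)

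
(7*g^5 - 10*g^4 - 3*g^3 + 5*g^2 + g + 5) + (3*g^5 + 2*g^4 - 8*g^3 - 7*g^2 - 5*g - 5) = 10*g^5 - 8*g^4 - 11*g^3 - 2*g^2 - 4*g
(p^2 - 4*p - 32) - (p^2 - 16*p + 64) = 12*p - 96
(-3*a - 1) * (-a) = 3*a^2 + a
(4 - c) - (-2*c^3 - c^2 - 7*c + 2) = 2*c^3 + c^2 + 6*c + 2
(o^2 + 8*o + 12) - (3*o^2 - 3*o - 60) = -2*o^2 + 11*o + 72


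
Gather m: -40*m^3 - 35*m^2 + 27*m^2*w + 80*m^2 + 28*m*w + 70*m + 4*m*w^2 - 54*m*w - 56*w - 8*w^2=-40*m^3 + m^2*(27*w + 45) + m*(4*w^2 - 26*w + 70) - 8*w^2 - 56*w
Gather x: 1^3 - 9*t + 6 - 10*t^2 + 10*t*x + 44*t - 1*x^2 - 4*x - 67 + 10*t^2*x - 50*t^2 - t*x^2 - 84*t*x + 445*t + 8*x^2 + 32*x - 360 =-60*t^2 + 480*t + x^2*(7 - t) + x*(10*t^2 - 74*t + 28) - 420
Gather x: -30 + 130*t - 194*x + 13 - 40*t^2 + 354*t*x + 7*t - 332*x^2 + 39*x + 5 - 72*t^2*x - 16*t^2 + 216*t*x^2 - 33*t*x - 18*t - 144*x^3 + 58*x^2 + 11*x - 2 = -56*t^2 + 119*t - 144*x^3 + x^2*(216*t - 274) + x*(-72*t^2 + 321*t - 144) - 14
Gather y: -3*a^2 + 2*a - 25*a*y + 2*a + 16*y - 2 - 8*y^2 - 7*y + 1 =-3*a^2 + 4*a - 8*y^2 + y*(9 - 25*a) - 1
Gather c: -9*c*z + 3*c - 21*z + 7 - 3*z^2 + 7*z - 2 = c*(3 - 9*z) - 3*z^2 - 14*z + 5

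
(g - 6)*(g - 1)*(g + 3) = g^3 - 4*g^2 - 15*g + 18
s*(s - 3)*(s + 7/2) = s^3 + s^2/2 - 21*s/2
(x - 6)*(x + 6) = x^2 - 36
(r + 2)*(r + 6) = r^2 + 8*r + 12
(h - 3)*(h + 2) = h^2 - h - 6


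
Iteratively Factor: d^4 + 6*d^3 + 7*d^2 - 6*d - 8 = (d - 1)*(d^3 + 7*d^2 + 14*d + 8) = (d - 1)*(d + 1)*(d^2 + 6*d + 8) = (d - 1)*(d + 1)*(d + 4)*(d + 2)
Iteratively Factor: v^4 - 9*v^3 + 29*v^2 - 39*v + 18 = (v - 3)*(v^3 - 6*v^2 + 11*v - 6) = (v - 3)*(v - 1)*(v^2 - 5*v + 6) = (v - 3)*(v - 2)*(v - 1)*(v - 3)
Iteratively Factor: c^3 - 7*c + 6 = (c - 1)*(c^2 + c - 6) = (c - 1)*(c + 3)*(c - 2)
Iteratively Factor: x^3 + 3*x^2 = (x + 3)*(x^2) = x*(x + 3)*(x)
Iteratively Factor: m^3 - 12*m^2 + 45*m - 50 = (m - 5)*(m^2 - 7*m + 10) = (m - 5)^2*(m - 2)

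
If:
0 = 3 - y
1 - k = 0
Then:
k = 1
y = 3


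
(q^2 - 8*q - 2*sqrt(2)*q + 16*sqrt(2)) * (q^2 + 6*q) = q^4 - 2*sqrt(2)*q^3 - 2*q^3 - 48*q^2 + 4*sqrt(2)*q^2 + 96*sqrt(2)*q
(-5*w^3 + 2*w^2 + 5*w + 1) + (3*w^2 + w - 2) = -5*w^3 + 5*w^2 + 6*w - 1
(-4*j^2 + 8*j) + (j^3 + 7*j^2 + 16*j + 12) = j^3 + 3*j^2 + 24*j + 12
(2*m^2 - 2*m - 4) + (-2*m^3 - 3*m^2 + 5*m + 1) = -2*m^3 - m^2 + 3*m - 3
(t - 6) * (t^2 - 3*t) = t^3 - 9*t^2 + 18*t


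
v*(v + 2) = v^2 + 2*v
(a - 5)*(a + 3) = a^2 - 2*a - 15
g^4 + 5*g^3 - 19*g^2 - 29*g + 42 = (g - 3)*(g - 1)*(g + 2)*(g + 7)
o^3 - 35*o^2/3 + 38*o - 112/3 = (o - 7)*(o - 8/3)*(o - 2)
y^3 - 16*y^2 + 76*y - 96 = (y - 8)*(y - 6)*(y - 2)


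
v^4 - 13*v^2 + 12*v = v*(v - 3)*(v - 1)*(v + 4)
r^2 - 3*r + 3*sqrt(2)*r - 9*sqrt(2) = (r - 3)*(r + 3*sqrt(2))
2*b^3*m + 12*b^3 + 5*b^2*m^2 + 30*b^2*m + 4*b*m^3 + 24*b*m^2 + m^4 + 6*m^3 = (b + m)^2*(2*b + m)*(m + 6)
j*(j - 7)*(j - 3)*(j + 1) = j^4 - 9*j^3 + 11*j^2 + 21*j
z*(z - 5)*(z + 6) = z^3 + z^2 - 30*z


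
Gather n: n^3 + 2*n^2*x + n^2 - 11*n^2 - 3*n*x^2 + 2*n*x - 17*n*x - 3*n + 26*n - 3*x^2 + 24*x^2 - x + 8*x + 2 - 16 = n^3 + n^2*(2*x - 10) + n*(-3*x^2 - 15*x + 23) + 21*x^2 + 7*x - 14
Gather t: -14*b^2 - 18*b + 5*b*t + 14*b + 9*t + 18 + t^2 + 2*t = -14*b^2 - 4*b + t^2 + t*(5*b + 11) + 18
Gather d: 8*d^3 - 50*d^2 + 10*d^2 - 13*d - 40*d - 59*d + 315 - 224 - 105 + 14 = 8*d^3 - 40*d^2 - 112*d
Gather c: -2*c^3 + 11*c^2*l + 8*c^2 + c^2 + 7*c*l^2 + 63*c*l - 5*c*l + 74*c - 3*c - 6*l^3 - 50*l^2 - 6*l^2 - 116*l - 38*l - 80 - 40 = -2*c^3 + c^2*(11*l + 9) + c*(7*l^2 + 58*l + 71) - 6*l^3 - 56*l^2 - 154*l - 120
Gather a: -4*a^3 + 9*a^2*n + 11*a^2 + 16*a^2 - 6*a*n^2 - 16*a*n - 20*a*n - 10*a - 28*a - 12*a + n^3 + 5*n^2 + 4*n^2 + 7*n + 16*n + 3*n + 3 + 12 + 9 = -4*a^3 + a^2*(9*n + 27) + a*(-6*n^2 - 36*n - 50) + n^3 + 9*n^2 + 26*n + 24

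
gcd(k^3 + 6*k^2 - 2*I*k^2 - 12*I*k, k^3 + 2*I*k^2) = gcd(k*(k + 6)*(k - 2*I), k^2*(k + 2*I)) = k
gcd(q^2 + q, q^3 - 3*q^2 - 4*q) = q^2 + q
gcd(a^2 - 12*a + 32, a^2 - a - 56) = a - 8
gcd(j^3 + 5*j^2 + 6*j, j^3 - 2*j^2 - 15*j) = j^2 + 3*j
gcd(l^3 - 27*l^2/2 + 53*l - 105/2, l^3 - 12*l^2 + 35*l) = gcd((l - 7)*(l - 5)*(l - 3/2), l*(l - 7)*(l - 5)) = l^2 - 12*l + 35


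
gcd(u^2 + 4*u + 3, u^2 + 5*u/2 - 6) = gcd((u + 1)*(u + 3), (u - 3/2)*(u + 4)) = 1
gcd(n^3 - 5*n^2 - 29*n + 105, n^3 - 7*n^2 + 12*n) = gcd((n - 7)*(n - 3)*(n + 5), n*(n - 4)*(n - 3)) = n - 3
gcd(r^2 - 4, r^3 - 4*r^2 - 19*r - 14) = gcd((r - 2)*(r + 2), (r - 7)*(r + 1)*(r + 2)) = r + 2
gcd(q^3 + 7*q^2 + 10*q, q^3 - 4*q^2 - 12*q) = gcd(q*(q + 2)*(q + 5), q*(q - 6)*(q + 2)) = q^2 + 2*q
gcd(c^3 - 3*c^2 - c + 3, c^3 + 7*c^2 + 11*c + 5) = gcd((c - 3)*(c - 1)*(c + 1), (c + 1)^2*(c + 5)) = c + 1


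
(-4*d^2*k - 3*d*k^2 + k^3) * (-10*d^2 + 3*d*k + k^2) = 40*d^4*k + 18*d^3*k^2 - 23*d^2*k^3 + k^5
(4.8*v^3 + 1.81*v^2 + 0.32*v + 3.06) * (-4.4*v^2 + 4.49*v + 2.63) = -21.12*v^5 + 13.588*v^4 + 19.3429*v^3 - 7.2669*v^2 + 14.581*v + 8.0478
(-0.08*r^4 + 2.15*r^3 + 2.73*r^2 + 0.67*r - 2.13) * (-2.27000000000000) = 0.1816*r^4 - 4.8805*r^3 - 6.1971*r^2 - 1.5209*r + 4.8351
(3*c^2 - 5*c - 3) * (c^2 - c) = 3*c^4 - 8*c^3 + 2*c^2 + 3*c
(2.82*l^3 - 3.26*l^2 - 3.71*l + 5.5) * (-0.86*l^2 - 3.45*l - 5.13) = -2.4252*l^5 - 6.9254*l^4 - 0.0289999999999999*l^3 + 24.7933*l^2 + 0.0572999999999979*l - 28.215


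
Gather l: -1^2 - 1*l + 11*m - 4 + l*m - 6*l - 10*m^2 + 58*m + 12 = l*(m - 7) - 10*m^2 + 69*m + 7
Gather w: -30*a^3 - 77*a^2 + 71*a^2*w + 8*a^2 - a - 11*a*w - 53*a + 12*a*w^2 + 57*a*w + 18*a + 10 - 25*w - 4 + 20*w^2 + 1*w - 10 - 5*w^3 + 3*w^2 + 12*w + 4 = -30*a^3 - 69*a^2 - 36*a - 5*w^3 + w^2*(12*a + 23) + w*(71*a^2 + 46*a - 12)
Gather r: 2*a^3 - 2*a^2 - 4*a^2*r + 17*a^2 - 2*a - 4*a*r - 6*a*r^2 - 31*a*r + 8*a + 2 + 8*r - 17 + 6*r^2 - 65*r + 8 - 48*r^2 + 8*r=2*a^3 + 15*a^2 + 6*a + r^2*(-6*a - 42) + r*(-4*a^2 - 35*a - 49) - 7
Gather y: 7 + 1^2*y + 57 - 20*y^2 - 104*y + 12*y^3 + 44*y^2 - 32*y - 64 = 12*y^3 + 24*y^2 - 135*y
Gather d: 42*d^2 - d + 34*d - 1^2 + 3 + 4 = 42*d^2 + 33*d + 6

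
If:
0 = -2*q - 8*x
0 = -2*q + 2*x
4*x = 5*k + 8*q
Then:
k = 0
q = 0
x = 0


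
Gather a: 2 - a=2 - a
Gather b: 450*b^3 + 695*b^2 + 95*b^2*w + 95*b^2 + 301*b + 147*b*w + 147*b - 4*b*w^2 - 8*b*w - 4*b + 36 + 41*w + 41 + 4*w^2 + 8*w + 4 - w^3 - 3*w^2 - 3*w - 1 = 450*b^3 + b^2*(95*w + 790) + b*(-4*w^2 + 139*w + 444) - w^3 + w^2 + 46*w + 80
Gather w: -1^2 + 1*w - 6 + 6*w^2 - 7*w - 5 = 6*w^2 - 6*w - 12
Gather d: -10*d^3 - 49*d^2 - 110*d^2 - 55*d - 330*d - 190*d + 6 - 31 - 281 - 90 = -10*d^3 - 159*d^2 - 575*d - 396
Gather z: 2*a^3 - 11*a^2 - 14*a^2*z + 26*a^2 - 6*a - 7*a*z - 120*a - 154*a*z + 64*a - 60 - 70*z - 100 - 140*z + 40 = 2*a^3 + 15*a^2 - 62*a + z*(-14*a^2 - 161*a - 210) - 120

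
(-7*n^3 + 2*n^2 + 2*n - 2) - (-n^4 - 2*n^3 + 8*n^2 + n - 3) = n^4 - 5*n^3 - 6*n^2 + n + 1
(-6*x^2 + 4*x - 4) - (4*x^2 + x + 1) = -10*x^2 + 3*x - 5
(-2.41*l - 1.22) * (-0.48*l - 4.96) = 1.1568*l^2 + 12.5392*l + 6.0512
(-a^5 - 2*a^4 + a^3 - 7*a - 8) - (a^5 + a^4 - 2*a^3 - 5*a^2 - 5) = -2*a^5 - 3*a^4 + 3*a^3 + 5*a^2 - 7*a - 3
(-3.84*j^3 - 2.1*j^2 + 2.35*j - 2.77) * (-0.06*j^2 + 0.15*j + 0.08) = 0.2304*j^5 - 0.45*j^4 - 0.7632*j^3 + 0.3507*j^2 - 0.2275*j - 0.2216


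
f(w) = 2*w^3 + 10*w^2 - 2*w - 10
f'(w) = 6*w^2 + 20*w - 2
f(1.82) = 31.54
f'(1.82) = 54.27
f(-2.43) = 25.21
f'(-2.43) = -15.17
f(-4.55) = 17.73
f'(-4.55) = 31.22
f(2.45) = 74.54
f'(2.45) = 83.02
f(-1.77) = 13.78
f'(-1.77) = -18.60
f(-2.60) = 27.65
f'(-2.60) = -13.44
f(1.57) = 19.25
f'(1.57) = 44.19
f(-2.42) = 25.06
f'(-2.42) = -15.26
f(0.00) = -10.00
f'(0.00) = -2.00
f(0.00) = -10.00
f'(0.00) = -2.00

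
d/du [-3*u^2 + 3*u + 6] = 3 - 6*u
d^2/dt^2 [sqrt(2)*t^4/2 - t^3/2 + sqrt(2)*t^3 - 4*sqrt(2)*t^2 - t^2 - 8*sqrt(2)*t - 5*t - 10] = 6*sqrt(2)*t^2 - 3*t + 6*sqrt(2)*t - 8*sqrt(2) - 2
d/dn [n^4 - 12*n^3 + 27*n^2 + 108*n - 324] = 4*n^3 - 36*n^2 + 54*n + 108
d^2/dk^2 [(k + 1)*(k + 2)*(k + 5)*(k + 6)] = 12*k^2 + 84*k + 130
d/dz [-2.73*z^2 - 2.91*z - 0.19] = -5.46*z - 2.91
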